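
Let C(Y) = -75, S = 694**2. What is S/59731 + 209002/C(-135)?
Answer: -12447775762/4479825 ≈ -2778.6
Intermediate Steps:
S = 481636
S/59731 + 209002/C(-135) = 481636/59731 + 209002/(-75) = 481636*(1/59731) + 209002*(-1/75) = 481636/59731 - 209002/75 = -12447775762/4479825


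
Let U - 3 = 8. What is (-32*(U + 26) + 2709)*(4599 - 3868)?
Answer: 1114775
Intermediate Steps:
U = 11 (U = 3 + 8 = 11)
(-32*(U + 26) + 2709)*(4599 - 3868) = (-32*(11 + 26) + 2709)*(4599 - 3868) = (-32*37 + 2709)*731 = (-1184 + 2709)*731 = 1525*731 = 1114775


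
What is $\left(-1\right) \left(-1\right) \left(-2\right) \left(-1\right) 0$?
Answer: $0$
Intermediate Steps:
$\left(-1\right) \left(-1\right) \left(-2\right) \left(-1\right) 0 = 1 \cdot 2 \cdot 0 = 1 \cdot 0 = 0$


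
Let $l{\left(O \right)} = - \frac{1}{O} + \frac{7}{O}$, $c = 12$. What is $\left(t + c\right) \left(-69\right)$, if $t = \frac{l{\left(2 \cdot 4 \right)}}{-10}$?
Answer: $- \frac{32913}{40} \approx -822.83$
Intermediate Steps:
$l{\left(O \right)} = \frac{6}{O}$
$t = - \frac{3}{40}$ ($t = \frac{6 \frac{1}{2 \cdot 4}}{-10} = \frac{6}{8} \left(- \frac{1}{10}\right) = 6 \cdot \frac{1}{8} \left(- \frac{1}{10}\right) = \frac{3}{4} \left(- \frac{1}{10}\right) = - \frac{3}{40} \approx -0.075$)
$\left(t + c\right) \left(-69\right) = \left(- \frac{3}{40} + 12\right) \left(-69\right) = \frac{477}{40} \left(-69\right) = - \frac{32913}{40}$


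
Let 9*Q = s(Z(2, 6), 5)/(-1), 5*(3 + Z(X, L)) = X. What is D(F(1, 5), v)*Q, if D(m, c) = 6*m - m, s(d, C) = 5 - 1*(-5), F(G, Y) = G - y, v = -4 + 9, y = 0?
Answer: -50/9 ≈ -5.5556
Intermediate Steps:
Z(X, L) = -3 + X/5
v = 5
F(G, Y) = G (F(G, Y) = G - 1*0 = G + 0 = G)
s(d, C) = 10 (s(d, C) = 5 + 5 = 10)
D(m, c) = 5*m
Q = -10/9 (Q = (10/(-1))/9 = (10*(-1))/9 = (⅑)*(-10) = -10/9 ≈ -1.1111)
D(F(1, 5), v)*Q = (5*1)*(-10/9) = 5*(-10/9) = -50/9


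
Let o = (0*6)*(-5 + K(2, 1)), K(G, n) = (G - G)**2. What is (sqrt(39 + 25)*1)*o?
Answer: 0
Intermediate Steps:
K(G, n) = 0 (K(G, n) = 0**2 = 0)
o = 0 (o = (0*6)*(-5 + 0) = 0*(-5) = 0)
(sqrt(39 + 25)*1)*o = (sqrt(39 + 25)*1)*0 = (sqrt(64)*1)*0 = (8*1)*0 = 8*0 = 0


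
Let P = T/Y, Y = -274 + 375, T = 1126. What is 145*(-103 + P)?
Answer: -1345165/101 ≈ -13318.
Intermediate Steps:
Y = 101
P = 1126/101 ≈ 11.149
145*(-103 + P) = 145*(-103 + 1126/101) = 145*(-9277/101) = -1345165/101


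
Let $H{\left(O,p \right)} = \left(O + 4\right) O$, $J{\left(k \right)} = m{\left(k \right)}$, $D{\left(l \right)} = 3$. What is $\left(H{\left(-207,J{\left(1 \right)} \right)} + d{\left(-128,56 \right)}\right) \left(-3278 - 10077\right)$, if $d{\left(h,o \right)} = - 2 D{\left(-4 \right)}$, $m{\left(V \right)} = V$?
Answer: $-561110325$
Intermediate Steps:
$J{\left(k \right)} = k$
$d{\left(h,o \right)} = -6$ ($d{\left(h,o \right)} = \left(-2\right) 3 = -6$)
$H{\left(O,p \right)} = O \left(4 + O\right)$ ($H{\left(O,p \right)} = \left(4 + O\right) O = O \left(4 + O\right)$)
$\left(H{\left(-207,J{\left(1 \right)} \right)} + d{\left(-128,56 \right)}\right) \left(-3278 - 10077\right) = \left(- 207 \left(4 - 207\right) - 6\right) \left(-3278 - 10077\right) = \left(\left(-207\right) \left(-203\right) - 6\right) \left(-13355\right) = \left(42021 - 6\right) \left(-13355\right) = 42015 \left(-13355\right) = -561110325$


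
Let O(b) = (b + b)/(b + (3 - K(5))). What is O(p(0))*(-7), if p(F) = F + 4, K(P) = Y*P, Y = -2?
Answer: -56/17 ≈ -3.2941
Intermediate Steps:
K(P) = -2*P
p(F) = 4 + F
O(b) = 2*b/(13 + b) (O(b) = (b + b)/(b + (3 - (-2)*5)) = (2*b)/(b + (3 - 1*(-10))) = (2*b)/(b + (3 + 10)) = (2*b)/(b + 13) = (2*b)/(13 + b) = 2*b/(13 + b))
O(p(0))*(-7) = (2*(4 + 0)/(13 + (4 + 0)))*(-7) = (2*4/(13 + 4))*(-7) = (2*4/17)*(-7) = (2*4*(1/17))*(-7) = (8/17)*(-7) = -56/17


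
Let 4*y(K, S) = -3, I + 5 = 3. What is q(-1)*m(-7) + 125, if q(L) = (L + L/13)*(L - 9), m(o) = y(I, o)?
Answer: 1520/13 ≈ 116.92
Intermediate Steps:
I = -2 (I = -5 + 3 = -2)
y(K, S) = -¾ (y(K, S) = (¼)*(-3) = -¾)
m(o) = -¾
q(L) = 14*L*(-9 + L)/13 (q(L) = (L + L*(1/13))*(-9 + L) = (L + L/13)*(-9 + L) = (14*L/13)*(-9 + L) = 14*L*(-9 + L)/13)
q(-1)*m(-7) + 125 = ((14/13)*(-1)*(-9 - 1))*(-¾) + 125 = ((14/13)*(-1)*(-10))*(-¾) + 125 = (140/13)*(-¾) + 125 = -105/13 + 125 = 1520/13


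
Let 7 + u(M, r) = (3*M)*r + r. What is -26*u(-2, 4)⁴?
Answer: -13817466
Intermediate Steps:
u(M, r) = -7 + r + 3*M*r (u(M, r) = -7 + ((3*M)*r + r) = -7 + (3*M*r + r) = -7 + (r + 3*M*r) = -7 + r + 3*M*r)
-26*u(-2, 4)⁴ = -26*(-7 + 4 + 3*(-2)*4)⁴ = -26*(-7 + 4 - 24)⁴ = -26*(-27)⁴ = -26*531441 = -13817466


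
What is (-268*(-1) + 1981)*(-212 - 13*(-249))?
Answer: 6803225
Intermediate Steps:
(-268*(-1) + 1981)*(-212 - 13*(-249)) = (268 + 1981)*(-212 + 3237) = 2249*3025 = 6803225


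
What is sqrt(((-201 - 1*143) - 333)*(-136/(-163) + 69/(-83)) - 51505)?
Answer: I*sqrt(9427533505158)/13529 ≈ 226.95*I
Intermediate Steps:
sqrt(((-201 - 1*143) - 333)*(-136/(-163) + 69/(-83)) - 51505) = sqrt(((-201 - 143) - 333)*(-136*(-1/163) + 69*(-1/83)) - 51505) = sqrt((-344 - 333)*(136/163 - 69/83) - 51505) = sqrt(-677*41/13529 - 51505) = sqrt(-27757/13529 - 51505) = sqrt(-696838902/13529) = I*sqrt(9427533505158)/13529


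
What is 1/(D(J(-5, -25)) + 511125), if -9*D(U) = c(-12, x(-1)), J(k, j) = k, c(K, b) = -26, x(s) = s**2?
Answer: 9/4600151 ≈ 1.9565e-6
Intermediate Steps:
D(U) = 26/9 (D(U) = -1/9*(-26) = 26/9)
1/(D(J(-5, -25)) + 511125) = 1/(26/9 + 511125) = 1/(4600151/9) = 9/4600151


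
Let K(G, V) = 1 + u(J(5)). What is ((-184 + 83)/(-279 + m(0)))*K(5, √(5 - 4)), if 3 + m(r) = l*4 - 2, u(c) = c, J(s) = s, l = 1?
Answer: 303/140 ≈ 2.1643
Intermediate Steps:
m(r) = -1 (m(r) = -3 + (1*4 - 2) = -3 + (4 - 2) = -3 + 2 = -1)
K(G, V) = 6 (K(G, V) = 1 + 5 = 6)
((-184 + 83)/(-279 + m(0)))*K(5, √(5 - 4)) = ((-184 + 83)/(-279 - 1))*6 = -101/(-280)*6 = -101*(-1/280)*6 = (101/280)*6 = 303/140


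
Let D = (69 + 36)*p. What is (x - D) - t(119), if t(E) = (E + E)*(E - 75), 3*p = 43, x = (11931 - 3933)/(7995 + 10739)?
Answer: -112184560/9367 ≈ -11977.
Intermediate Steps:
x = 3999/9367 (x = 7998/18734 = 7998*(1/18734) = 3999/9367 ≈ 0.42692)
p = 43/3 (p = (1/3)*43 = 43/3 ≈ 14.333)
t(E) = 2*E*(-75 + E) (t(E) = (2*E)*(-75 + E) = 2*E*(-75 + E))
D = 1505 (D = (69 + 36)*(43/3) = 105*(43/3) = 1505)
(x - D) - t(119) = (3999/9367 - 1*1505) - 2*119*(-75 + 119) = (3999/9367 - 1505) - 2*119*44 = -14093336/9367 - 1*10472 = -14093336/9367 - 10472 = -112184560/9367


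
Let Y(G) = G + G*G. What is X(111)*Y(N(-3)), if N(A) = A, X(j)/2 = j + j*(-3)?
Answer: -2664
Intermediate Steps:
X(j) = -4*j (X(j) = 2*(j + j*(-3)) = 2*(j - 3*j) = 2*(-2*j) = -4*j)
Y(G) = G + G**2
X(111)*Y(N(-3)) = (-4*111)*(-3*(1 - 3)) = -(-1332)*(-2) = -444*6 = -2664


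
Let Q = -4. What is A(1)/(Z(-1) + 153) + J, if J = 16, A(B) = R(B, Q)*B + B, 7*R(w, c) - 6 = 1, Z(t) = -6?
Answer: 2354/147 ≈ 16.014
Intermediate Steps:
R(w, c) = 1 (R(w, c) = 6/7 + (⅐)*1 = 6/7 + ⅐ = 1)
A(B) = 2*B (A(B) = 1*B + B = B + B = 2*B)
A(1)/(Z(-1) + 153) + J = (2*1)/(-6 + 153) + 16 = 2/147 + 16 = 2354/147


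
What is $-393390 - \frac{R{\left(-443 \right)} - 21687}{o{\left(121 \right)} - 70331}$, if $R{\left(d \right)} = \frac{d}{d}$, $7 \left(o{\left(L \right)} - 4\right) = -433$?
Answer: $- \frac{96916029691}{246361} \approx -3.9339 \cdot 10^{5}$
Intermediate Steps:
$o{\left(L \right)} = - \frac{405}{7}$ ($o{\left(L \right)} = 4 + \frac{1}{7} \left(-433\right) = 4 - \frac{433}{7} = - \frac{405}{7}$)
$R{\left(d \right)} = 1$
$-393390 - \frac{R{\left(-443 \right)} - 21687}{o{\left(121 \right)} - 70331} = -393390 - \frac{1 - 21687}{- \frac{405}{7} - 70331} = -393390 - - \frac{21686}{- \frac{492722}{7}} = -393390 - \left(-21686\right) \left(- \frac{7}{492722}\right) = -393390 - \frac{75901}{246361} = - \frac{96916029691}{246361}$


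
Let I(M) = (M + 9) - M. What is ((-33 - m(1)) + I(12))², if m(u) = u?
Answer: 625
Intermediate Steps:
I(M) = 9 (I(M) = (9 + M) - M = 9)
((-33 - m(1)) + I(12))² = ((-33 - 1*1) + 9)² = ((-33 - 1) + 9)² = (-34 + 9)² = (-25)² = 625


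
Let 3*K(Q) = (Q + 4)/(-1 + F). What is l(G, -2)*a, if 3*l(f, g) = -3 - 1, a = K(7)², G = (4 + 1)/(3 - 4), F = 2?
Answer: -484/27 ≈ -17.926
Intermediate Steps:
G = -5 (G = 5/(-1) = 5*(-1) = -5)
K(Q) = 4/3 + Q/3 (K(Q) = ((Q + 4)/(-1 + 2))/3 = ((4 + Q)/1)/3 = ((4 + Q)*1)/3 = (4 + Q)/3 = 4/3 + Q/3)
a = 121/9 (a = (4/3 + (⅓)*7)² = (4/3 + 7/3)² = (11/3)² = 121/9 ≈ 13.444)
l(f, g) = -4/3 (l(f, g) = (-3 - 1)/3 = (⅓)*(-4) = -4/3)
l(G, -2)*a = -4/3*121/9 = -484/27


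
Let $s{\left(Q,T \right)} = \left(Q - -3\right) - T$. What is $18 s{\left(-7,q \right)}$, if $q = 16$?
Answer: $-360$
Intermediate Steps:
$s{\left(Q,T \right)} = 3 + Q - T$ ($s{\left(Q,T \right)} = \left(Q + 3\right) - T = \left(3 + Q\right) - T = 3 + Q - T$)
$18 s{\left(-7,q \right)} = 18 \left(3 - 7 - 16\right) = 18 \left(-20\right) = -360$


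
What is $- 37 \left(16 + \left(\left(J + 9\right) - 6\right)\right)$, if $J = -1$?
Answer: $-666$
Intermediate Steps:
$- 37 \left(16 + \left(\left(J + 9\right) - 6\right)\right) = - 37 \left(16 + \left(\left(-1 + 9\right) - 6\right)\right) = - 37 \left(16 + \left(8 - 6\right)\right) = - 37 \left(16 + 2\right) = \left(-37\right) 18 = -666$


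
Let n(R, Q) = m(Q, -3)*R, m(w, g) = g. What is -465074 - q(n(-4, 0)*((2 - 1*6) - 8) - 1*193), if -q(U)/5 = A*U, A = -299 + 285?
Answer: -441484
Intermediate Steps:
n(R, Q) = -3*R
A = -14
q(U) = 70*U (q(U) = -(-70)*U = 70*U)
-465074 - q(n(-4, 0)*((2 - 1*6) - 8) - 1*193) = -465074 - 70*((-3*(-4))*((2 - 1*6) - 8) - 1*193) = -465074 - 70*(12*((2 - 6) - 8) - 193) = -465074 - 70*(12*(-4 - 8) - 193) = -465074 - 70*(12*(-12) - 193) = -465074 - 70*(-144 - 193) = -465074 - 70*(-337) = -465074 - 1*(-23590) = -465074 + 23590 = -441484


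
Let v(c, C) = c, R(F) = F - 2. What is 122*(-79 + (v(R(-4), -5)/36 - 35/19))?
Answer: -563335/57 ≈ -9883.1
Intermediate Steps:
R(F) = -2 + F
122*(-79 + (v(R(-4), -5)/36 - 35/19)) = 122*(-79 + ((-2 - 4)/36 - 35/19)) = 122*(-79 + (-6*1/36 - 35*1/19)) = 122*(-79 + (-⅙ - 35/19)) = 122*(-79 - 229/114) = 122*(-9235/114) = -563335/57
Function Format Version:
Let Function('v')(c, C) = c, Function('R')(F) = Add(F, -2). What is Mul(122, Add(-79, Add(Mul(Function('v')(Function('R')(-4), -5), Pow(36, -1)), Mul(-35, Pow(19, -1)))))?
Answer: Rational(-563335, 57) ≈ -9883.1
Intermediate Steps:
Function('R')(F) = Add(-2, F)
Mul(122, Add(-79, Add(Mul(Function('v')(Function('R')(-4), -5), Pow(36, -1)), Mul(-35, Pow(19, -1))))) = Mul(122, Add(-79, Add(Mul(Add(-2, -4), Pow(36, -1)), Mul(-35, Pow(19, -1))))) = Mul(122, Add(-79, Add(Mul(-6, Rational(1, 36)), Mul(-35, Rational(1, 19))))) = Mul(122, Add(-79, Add(Rational(-1, 6), Rational(-35, 19)))) = Mul(122, Add(-79, Rational(-229, 114))) = Mul(122, Rational(-9235, 114)) = Rational(-563335, 57)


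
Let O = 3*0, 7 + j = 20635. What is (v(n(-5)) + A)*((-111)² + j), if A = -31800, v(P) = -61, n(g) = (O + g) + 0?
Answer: -1049788089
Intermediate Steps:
j = 20628 (j = -7 + 20635 = 20628)
O = 0
n(g) = g (n(g) = (0 + g) + 0 = g + 0 = g)
(v(n(-5)) + A)*((-111)² + j) = (-61 - 31800)*((-111)² + 20628) = -31861*(12321 + 20628) = -31861*32949 = -1049788089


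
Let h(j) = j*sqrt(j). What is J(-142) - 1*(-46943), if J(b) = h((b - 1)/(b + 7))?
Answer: 46943 + 143*sqrt(2145)/6075 ≈ 46944.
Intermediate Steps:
h(j) = j**(3/2)
J(b) = ((-1 + b)/(7 + b))**(3/2) (J(b) = ((b - 1)/(b + 7))**(3/2) = ((-1 + b)/(7 + b))**(3/2))
J(-142) - 1*(-46943) = ((-1 - 142)/(7 - 142))**(3/2) - 1*(-46943) = (-143/(-135))**(3/2) + 46943 = (-1/135*(-143))**(3/2) + 46943 = (143/135)**(3/2) + 46943 = 143*sqrt(2145)/6075 + 46943 = 46943 + 143*sqrt(2145)/6075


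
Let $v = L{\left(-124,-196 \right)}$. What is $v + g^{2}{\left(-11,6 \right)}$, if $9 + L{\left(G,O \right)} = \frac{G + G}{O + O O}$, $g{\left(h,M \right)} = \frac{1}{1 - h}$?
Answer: $- \frac{4127551}{458640} \approx -8.9995$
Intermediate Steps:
$L{\left(G,O \right)} = -9 + \frac{2 G}{O + O^{2}}$ ($L{\left(G,O \right)} = -9 + \frac{G + G}{O + O O} = -9 + \frac{2 G}{O + O^{2}}$)
$v = - \frac{86057}{9555}$ ($v = \frac{\left(-9\right) \left(-196\right) - 9 \left(-196\right)^{2} + 2 \left(-124\right)}{\left(-196\right) \left(1 - 196\right)} = - \frac{1764 - 345744 - 248}{196 \left(-195\right)} = \left(- \frac{1}{196}\right) \left(- \frac{1}{195}\right) \left(1764 - 345744 - 248\right) = \left(- \frac{1}{196}\right) \left(- \frac{1}{195}\right) \left(-344228\right) = - \frac{86057}{9555} \approx -9.0065$)
$v + g^{2}{\left(-11,6 \right)} = - \frac{86057}{9555} + \left(- \frac{1}{-1 - 11}\right)^{2} = - \frac{86057}{9555} + \left(- \frac{1}{-12}\right)^{2} = - \frac{86057}{9555} + \left(\left(-1\right) \left(- \frac{1}{12}\right)\right)^{2} = - \frac{86057}{9555} + \left(\frac{1}{12}\right)^{2} = - \frac{86057}{9555} + \frac{1}{144} = - \frac{4127551}{458640}$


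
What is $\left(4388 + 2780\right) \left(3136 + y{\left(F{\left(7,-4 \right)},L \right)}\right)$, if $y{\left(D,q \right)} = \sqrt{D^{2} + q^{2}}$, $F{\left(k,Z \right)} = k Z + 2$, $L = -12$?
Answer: $22478848 + 14336 \sqrt{205} \approx 2.2684 \cdot 10^{7}$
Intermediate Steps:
$F{\left(k,Z \right)} = 2 + Z k$ ($F{\left(k,Z \right)} = Z k + 2 = 2 + Z k$)
$\left(4388 + 2780\right) \left(3136 + y{\left(F{\left(7,-4 \right)},L \right)}\right) = \left(4388 + 2780\right) \left(3136 + \sqrt{\left(2 - 28\right)^{2} + \left(-12\right)^{2}}\right) = 7168 \left(3136 + \sqrt{\left(2 - 28\right)^{2} + 144}\right) = 7168 \left(3136 + \sqrt{\left(-26\right)^{2} + 144}\right) = 7168 \left(3136 + \sqrt{676 + 144}\right) = 7168 \left(3136 + \sqrt{820}\right) = 7168 \left(3136 + 2 \sqrt{205}\right) = 22478848 + 14336 \sqrt{205}$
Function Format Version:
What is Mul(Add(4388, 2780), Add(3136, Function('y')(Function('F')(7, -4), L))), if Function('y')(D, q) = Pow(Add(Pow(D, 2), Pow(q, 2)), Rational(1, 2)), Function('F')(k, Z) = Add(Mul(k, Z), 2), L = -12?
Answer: Add(22478848, Mul(14336, Pow(205, Rational(1, 2)))) ≈ 2.2684e+7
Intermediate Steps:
Function('F')(k, Z) = Add(2, Mul(Z, k)) (Function('F')(k, Z) = Add(Mul(Z, k), 2) = Add(2, Mul(Z, k)))
Mul(Add(4388, 2780), Add(3136, Function('y')(Function('F')(7, -4), L))) = Mul(Add(4388, 2780), Add(3136, Pow(Add(Pow(Add(2, Mul(-4, 7)), 2), Pow(-12, 2)), Rational(1, 2)))) = Mul(7168, Add(3136, Pow(Add(Pow(Add(2, -28), 2), 144), Rational(1, 2)))) = Mul(7168, Add(3136, Pow(Add(Pow(-26, 2), 144), Rational(1, 2)))) = Mul(7168, Add(3136, Pow(Add(676, 144), Rational(1, 2)))) = Mul(7168, Add(3136, Pow(820, Rational(1, 2)))) = Mul(7168, Add(3136, Mul(2, Pow(205, Rational(1, 2))))) = Add(22478848, Mul(14336, Pow(205, Rational(1, 2))))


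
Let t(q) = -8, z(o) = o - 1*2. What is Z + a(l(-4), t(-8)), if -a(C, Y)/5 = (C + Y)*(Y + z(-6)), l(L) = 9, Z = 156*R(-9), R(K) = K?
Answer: -1324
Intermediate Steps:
z(o) = -2 + o (z(o) = o - 2 = -2 + o)
Z = -1404 (Z = 156*(-9) = -1404)
a(C, Y) = -5*(-8 + Y)*(C + Y) (a(C, Y) = -5*(C + Y)*(Y + (-2 - 6)) = -5*(C + Y)*(Y - 8) = -5*(C + Y)*(-8 + Y) = -5*(-8 + Y)*(C + Y))
Z + a(l(-4), t(-8)) = -1404 + (-5*(-8)² + 40*9 + 40*(-8) - 5*9*(-8)) = -1404 + (-5*64 + 360 - 320 + 360) = -1404 + (-320 + 360 - 320 + 360) = -1404 + 80 = -1324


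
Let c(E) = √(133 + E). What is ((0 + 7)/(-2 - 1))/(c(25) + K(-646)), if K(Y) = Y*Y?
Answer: -1460606/261228965547 + 7*√158/522457931094 ≈ -5.5911e-6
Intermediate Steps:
K(Y) = Y²
((0 + 7)/(-2 - 1))/(c(25) + K(-646)) = ((0 + 7)/(-2 - 1))/(√(133 + 25) + (-646)²) = (7/(-3))/(√158 + 417316) = (7*(-⅓))/(417316 + √158) = -7/3/(417316 + √158) = -7/(3*(417316 + √158))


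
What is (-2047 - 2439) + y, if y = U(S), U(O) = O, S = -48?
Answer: -4534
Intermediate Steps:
y = -48
(-2047 - 2439) + y = (-2047 - 2439) - 48 = -4486 - 48 = -4534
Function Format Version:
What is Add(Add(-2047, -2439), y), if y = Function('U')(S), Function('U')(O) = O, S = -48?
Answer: -4534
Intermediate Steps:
y = -48
Add(Add(-2047, -2439), y) = Add(Add(-2047, -2439), -48) = Add(-4486, -48) = -4534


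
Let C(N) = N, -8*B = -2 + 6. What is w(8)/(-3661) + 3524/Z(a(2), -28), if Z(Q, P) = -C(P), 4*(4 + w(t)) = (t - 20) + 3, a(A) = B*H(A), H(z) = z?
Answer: 1843077/14644 ≈ 125.86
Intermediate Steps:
B = -½ (B = -(-2 + 6)/8 = -⅛*4 = -½ ≈ -0.50000)
a(A) = -A/2
w(t) = -33/4 + t/4 (w(t) = -4 + ((t - 20) + 3)/4 = -4 + ((-20 + t) + 3)/4 = -4 + (-17 + t)/4 = -4 + (-17/4 + t/4) = -33/4 + t/4)
Z(Q, P) = -P
w(8)/(-3661) + 3524/Z(a(2), -28) = (-33/4 + (¼)*8)/(-3661) + 3524/((-1*(-28))) = (-33/4 + 2)*(-1/3661) + 3524/28 = -25/4*(-1/3661) + 3524*(1/28) = 25/14644 + 881/7 = 1843077/14644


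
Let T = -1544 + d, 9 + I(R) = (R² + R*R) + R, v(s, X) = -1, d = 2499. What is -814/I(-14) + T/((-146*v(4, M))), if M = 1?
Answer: 233551/53874 ≈ 4.3351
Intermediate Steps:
I(R) = -9 + R + 2*R² (I(R) = -9 + ((R² + R*R) + R) = -9 + ((R² + R²) + R) = -9 + (2*R² + R) = -9 + (R + 2*R²) = -9 + R + 2*R²)
T = 955 (T = -1544 + 2499 = 955)
-814/I(-14) + T/((-146*v(4, M))) = -814/(-9 - 14 + 2*(-14)²) + 955/((-146*(-1))) = -814/(-9 - 14 + 2*196) + 955/146 = -814/(-9 - 14 + 392) + 955*(1/146) = -814/369 + 955/146 = 233551/53874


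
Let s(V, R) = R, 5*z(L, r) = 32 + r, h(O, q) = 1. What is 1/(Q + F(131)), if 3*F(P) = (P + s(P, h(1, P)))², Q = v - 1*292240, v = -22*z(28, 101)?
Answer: -5/1435086 ≈ -3.4841e-6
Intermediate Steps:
z(L, r) = 32/5 + r/5 (z(L, r) = (32 + r)/5 = 32/5 + r/5)
v = -2926/5 (v = -22*(32/5 + (⅕)*101) = -22*(32/5 + 101/5) = -22*133/5 = -2926/5 ≈ -585.20)
Q = -1464126/5 (Q = -2926/5 - 1*292240 = -2926/5 - 292240 = -1464126/5 ≈ -2.9283e+5)
F(P) = (1 + P)²/3 (F(P) = (P + 1)²/3 = (1 + P)²/3)
1/(Q + F(131)) = 1/(-1464126/5 + (1 + 131)²/3) = 1/(-1464126/5 + (⅓)*132²) = 1/(-1464126/5 + (⅓)*17424) = 1/(-1464126/5 + 5808) = 1/(-1435086/5) = -5/1435086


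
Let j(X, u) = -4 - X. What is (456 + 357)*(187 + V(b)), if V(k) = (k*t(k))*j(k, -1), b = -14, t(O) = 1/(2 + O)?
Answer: 161516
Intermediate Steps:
V(k) = k*(-4 - k)/(2 + k) (V(k) = (k/(2 + k))*(-4 - k) = k*(-4 - k)/(2 + k))
(456 + 357)*(187 + V(b)) = (456 + 357)*(187 - 1*(-14)*(4 - 14)/(2 - 14)) = 813*(187 - 1*(-14)*(-10)/(-12)) = 813*(187 - 1*(-14)*(-1/12)*(-10)) = 813*(187 + 35/3) = 813*(596/3) = 161516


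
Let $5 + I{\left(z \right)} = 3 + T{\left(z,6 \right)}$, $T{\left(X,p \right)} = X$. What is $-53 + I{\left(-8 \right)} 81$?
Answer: $-863$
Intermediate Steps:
$I{\left(z \right)} = -2 + z$ ($I{\left(z \right)} = -5 + \left(3 + z\right) = -2 + z$)
$-53 + I{\left(-8 \right)} 81 = -53 + \left(-2 - 8\right) 81 = -53 - 810 = -863$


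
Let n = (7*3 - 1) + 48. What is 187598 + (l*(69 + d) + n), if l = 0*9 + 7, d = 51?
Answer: 188506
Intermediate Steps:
l = 7 (l = 0 + 7 = 7)
n = 68 (n = (21 - 1) + 48 = 20 + 48 = 68)
187598 + (l*(69 + d) + n) = 187598 + (7*(69 + 51) + 68) = 187598 + (7*120 + 68) = 187598 + (840 + 68) = 187598 + 908 = 188506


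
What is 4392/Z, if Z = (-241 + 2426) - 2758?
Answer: -1464/191 ≈ -7.6649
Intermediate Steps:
Z = -573 (Z = 2185 - 2758 = -573)
4392/Z = 4392/(-573) = 4392*(-1/573) = -1464/191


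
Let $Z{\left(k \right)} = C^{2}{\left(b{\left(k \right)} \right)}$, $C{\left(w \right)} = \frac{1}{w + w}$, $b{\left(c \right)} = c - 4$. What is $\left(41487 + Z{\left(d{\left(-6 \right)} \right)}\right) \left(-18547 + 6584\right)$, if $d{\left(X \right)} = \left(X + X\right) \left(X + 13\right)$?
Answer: $- \frac{15373667007419}{30976} \approx -4.9631 \cdot 10^{8}$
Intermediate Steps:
$b{\left(c \right)} = -4 + c$
$C{\left(w \right)} = \frac{1}{2 w}$
$d{\left(X \right)} = 2 X \left(13 + X\right)$
$Z{\left(k \right)} = \frac{1}{4 \left(-4 + k\right)^{2}}$ ($Z{\left(k \right)} = \left(\frac{1}{2 \left(-4 + k\right)}\right)^{2} = \frac{1}{4 \left(-4 + k\right)^{2}}$)
$\left(41487 + Z{\left(d{\left(-6 \right)} \right)}\right) \left(-18547 + 6584\right) = \left(41487 + \frac{1}{4 \left(-4 + 2 \left(-6\right) \left(13 - 6\right)\right)^{2}}\right) \left(-18547 + 6584\right) = \left(41487 + \frac{1}{4 \left(-4 + 2 \left(-6\right) 7\right)^{2}}\right) \left(-11963\right) = \left(41487 + \frac{1}{4 \left(-4 - 84\right)^{2}}\right) \left(-11963\right) = \left(41487 + \frac{1}{4 \cdot 7744}\right) \left(-11963\right) = \left(41487 + \frac{1}{4} \cdot \frac{1}{7744}\right) \left(-11963\right) = \left(41487 + \frac{1}{30976}\right) \left(-11963\right) = \frac{1285101313}{30976} \left(-11963\right) = - \frac{15373667007419}{30976}$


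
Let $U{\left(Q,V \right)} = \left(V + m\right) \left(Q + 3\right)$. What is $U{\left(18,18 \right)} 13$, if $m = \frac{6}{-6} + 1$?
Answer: $4914$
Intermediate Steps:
$m = 0$ ($m = 6 \left(- \frac{1}{6}\right) + 1 = -1 + 1 = 0$)
$U{\left(Q,V \right)} = V \left(3 + Q\right)$ ($U{\left(Q,V \right)} = \left(V + 0\right) \left(Q + 3\right) = V \left(3 + Q\right)$)
$U{\left(18,18 \right)} 13 = 18 \left(3 + 18\right) 13 = 18 \cdot 21 \cdot 13 = 378 \cdot 13 = 4914$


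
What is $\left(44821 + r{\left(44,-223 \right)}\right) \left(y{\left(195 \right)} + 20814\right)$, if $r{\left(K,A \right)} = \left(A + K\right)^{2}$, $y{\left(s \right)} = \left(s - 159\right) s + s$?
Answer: $2154364998$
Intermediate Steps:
$y{\left(s \right)} = s + s \left(-159 + s\right)$ ($y{\left(s \right)} = \left(-159 + s\right) s + s = s \left(-159 + s\right) + s = s + s \left(-159 + s\right)$)
$\left(44821 + r{\left(44,-223 \right)}\right) \left(y{\left(195 \right)} + 20814\right) = \left(44821 + \left(-223 + 44\right)^{2}\right) \left(195 \left(-158 + 195\right) + 20814\right) = \left(44821 + \left(-179\right)^{2}\right) \left(195 \cdot 37 + 20814\right) = \left(44821 + 32041\right) \left(7215 + 20814\right) = 76862 \cdot 28029 = 2154364998$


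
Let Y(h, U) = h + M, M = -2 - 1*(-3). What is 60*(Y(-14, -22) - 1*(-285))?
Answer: 16320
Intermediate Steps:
M = 1 (M = -2 + 3 = 1)
Y(h, U) = 1 + h (Y(h, U) = h + 1 = 1 + h)
60*(Y(-14, -22) - 1*(-285)) = 60*((1 - 14) - 1*(-285)) = 60*(-13 + 285) = 60*272 = 16320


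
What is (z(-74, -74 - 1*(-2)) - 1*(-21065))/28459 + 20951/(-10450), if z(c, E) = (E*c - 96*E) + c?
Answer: -248980559/297396550 ≈ -0.83720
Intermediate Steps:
z(c, E) = c - 96*E + E*c (z(c, E) = (-96*E + E*c) + c = c - 96*E + E*c)
(z(-74, -74 - 1*(-2)) - 1*(-21065))/28459 + 20951/(-10450) = ((-74 - 96*(-74 - 1*(-2)) + (-74 - 1*(-2))*(-74)) - 1*(-21065))/28459 + 20951/(-10450) = ((-74 - 96*(-74 + 2) + (-74 + 2)*(-74)) + 21065)*(1/28459) + 20951*(-1/10450) = ((-74 - 96*(-72) - 72*(-74)) + 21065)*(1/28459) - 20951/10450 = ((-74 + 6912 + 5328) + 21065)*(1/28459) - 20951/10450 = (12166 + 21065)*(1/28459) - 20951/10450 = 33231*(1/28459) - 20951/10450 = 33231/28459 - 20951/10450 = -248980559/297396550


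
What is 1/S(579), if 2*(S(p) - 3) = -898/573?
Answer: 573/1270 ≈ 0.45118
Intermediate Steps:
S(p) = 1270/573 (S(p) = 3 + (-898/573)/2 = 3 + (-898*1/573)/2 = 3 + (½)*(-898/573) = 3 - 449/573 = 1270/573)
1/S(579) = 1/(1270/573) = 573/1270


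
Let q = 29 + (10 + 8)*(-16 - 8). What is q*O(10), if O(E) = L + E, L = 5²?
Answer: -14105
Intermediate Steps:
q = -403 (q = 29 + 18*(-24) = 29 - 432 = -403)
L = 25
O(E) = 25 + E
q*O(10) = -403*(25 + 10) = -403*35 = -14105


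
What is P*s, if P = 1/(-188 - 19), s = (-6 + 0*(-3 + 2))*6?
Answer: 4/23 ≈ 0.17391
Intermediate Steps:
s = -36 (s = (-6 + 0*(-1))*6 = (-6 + 0)*6 = -6*6 = -36)
P = -1/207 (P = 1/(-207) = -1/207 ≈ -0.0048309)
P*s = -1/207*(-36) = 4/23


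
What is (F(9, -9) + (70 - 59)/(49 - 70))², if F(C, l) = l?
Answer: 40000/441 ≈ 90.703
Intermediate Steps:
(F(9, -9) + (70 - 59)/(49 - 70))² = (-9 + (70 - 59)/(49 - 70))² = (-9 + 11/(-21))² = (-9 + 11*(-1/21))² = (-9 - 11/21)² = (-200/21)² = 40000/441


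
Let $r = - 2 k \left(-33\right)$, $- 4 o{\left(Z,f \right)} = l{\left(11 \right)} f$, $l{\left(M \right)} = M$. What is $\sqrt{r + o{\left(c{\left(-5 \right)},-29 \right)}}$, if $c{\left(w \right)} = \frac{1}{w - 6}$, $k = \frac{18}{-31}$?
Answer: $\frac{\sqrt{159247}}{62} \approx 6.4364$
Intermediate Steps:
$k = - \frac{18}{31}$ ($k = 18 \left(- \frac{1}{31}\right) = - \frac{18}{31} \approx -0.58065$)
$c{\left(w \right)} = \frac{1}{-6 + w}$
$o{\left(Z,f \right)} = - \frac{11 f}{4}$
$r = - \frac{1188}{31}$ ($r = \left(-2\right) \left(- \frac{18}{31}\right) \left(-33\right) = \frac{36}{31} \left(-33\right) = - \frac{1188}{31} \approx -38.323$)
$\sqrt{r + o{\left(c{\left(-5 \right)},-29 \right)}} = \sqrt{- \frac{1188}{31} - - \frac{319}{4}} = \sqrt{- \frac{1188}{31} + \frac{319}{4}} = \sqrt{\frac{5137}{124}} = \frac{\sqrt{159247}}{62}$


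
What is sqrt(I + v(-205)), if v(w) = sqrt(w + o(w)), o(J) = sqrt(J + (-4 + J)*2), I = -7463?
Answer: sqrt(-7463 + sqrt(-205 + I*sqrt(623))) ≈ 0.083 + 86.384*I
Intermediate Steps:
o(J) = sqrt(-8 + 3*J) (o(J) = sqrt(J + (-8 + 2*J)) = sqrt(-8 + 3*J))
v(w) = sqrt(w + sqrt(-8 + 3*w))
sqrt(I + v(-205)) = sqrt(-7463 + sqrt(-205 + sqrt(-8 + 3*(-205)))) = sqrt(-7463 + sqrt(-205 + sqrt(-8 - 615))) = sqrt(-7463 + sqrt(-205 + sqrt(-623))) = sqrt(-7463 + sqrt(-205 + I*sqrt(623)))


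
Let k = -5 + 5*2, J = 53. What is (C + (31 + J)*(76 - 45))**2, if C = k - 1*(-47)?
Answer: 7054336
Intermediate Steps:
k = 5 (k = -5 + 10 = 5)
C = 52 (C = 5 - 1*(-47) = 5 + 47 = 52)
(C + (31 + J)*(76 - 45))**2 = (52 + (31 + 53)*(76 - 45))**2 = (52 + 84*31)**2 = (52 + 2604)**2 = 2656**2 = 7054336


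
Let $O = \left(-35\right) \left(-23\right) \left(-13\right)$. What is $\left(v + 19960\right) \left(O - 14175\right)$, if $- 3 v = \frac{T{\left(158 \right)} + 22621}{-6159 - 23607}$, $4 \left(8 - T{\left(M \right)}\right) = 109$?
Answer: $- \frac{1996299963560}{4059} \approx -4.9182 \cdot 10^{8}$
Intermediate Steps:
$T{\left(M \right)} = - \frac{77}{4}$ ($T{\left(M \right)} = 8 - \frac{109}{4} = - \frac{77}{4}$)
$O = -10465$ ($O = 805 \left(-13\right) = -10465$)
$v = \frac{90407}{357192}$ ($v = - \frac{\left(- \frac{77}{4} + 22621\right) \frac{1}{-6159 - 23607}}{3} = - \frac{\frac{90407}{4} \frac{1}{-29766}}{3} = - \frac{\frac{90407}{4} \left(- \frac{1}{29766}\right)}{3} = \left(- \frac{1}{3}\right) \left(- \frac{90407}{119064}\right) = \frac{90407}{357192} \approx 0.2531$)
$\left(v + 19960\right) \left(O - 14175\right) = \left(\frac{90407}{357192} + 19960\right) \left(-10465 - 14175\right) = \frac{7129642727 \left(-10465 - 14175\right)}{357192} = \frac{7129642727}{357192} \left(-24640\right) = - \frac{1996299963560}{4059}$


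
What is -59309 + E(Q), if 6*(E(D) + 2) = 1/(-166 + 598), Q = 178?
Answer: -153734111/2592 ≈ -59311.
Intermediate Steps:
E(D) = -5183/2592 (E(D) = -2 + 1/(6*(-166 + 598)) = -2 + (⅙)/432 = -2 + (⅙)*(1/432) = -2 + 1/2592 = -5183/2592)
-59309 + E(Q) = -59309 - 5183/2592 = -153734111/2592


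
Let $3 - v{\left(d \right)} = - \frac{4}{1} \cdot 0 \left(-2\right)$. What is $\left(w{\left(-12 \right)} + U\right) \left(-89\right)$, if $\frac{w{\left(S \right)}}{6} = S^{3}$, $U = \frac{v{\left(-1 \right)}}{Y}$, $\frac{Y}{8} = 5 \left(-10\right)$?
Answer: $\frac{369101067}{400} \approx 9.2275 \cdot 10^{5}$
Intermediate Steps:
$v{\left(d \right)} = 3$ ($v{\left(d \right)} = 3 - - \frac{4}{1} \cdot 0 \left(-2\right) = 3 - \left(-4\right) 1 \cdot 0 \left(-2\right) = 3 - \left(-4\right) 0 \left(-2\right) = 3 - 0 \left(-2\right) = 3 - 0 = 3 + 0 = 3$)
$Y = -400$ ($Y = 8 \cdot 5 \left(-10\right) = 8 \left(-50\right) = -400$)
$U = - \frac{3}{400}$ ($U = \frac{3}{-400} = 3 \left(- \frac{1}{400}\right) = - \frac{3}{400} \approx -0.0075$)
$w{\left(S \right)} = 6 S^{3}$
$\left(w{\left(-12 \right)} + U\right) \left(-89\right) = \left(6 \left(-12\right)^{3} - \frac{3}{400}\right) \left(-89\right) = \left(6 \left(-1728\right) - \frac{3}{400}\right) \left(-89\right) = \left(-10368 - \frac{3}{400}\right) \left(-89\right) = \left(- \frac{4147203}{400}\right) \left(-89\right) = \frac{369101067}{400}$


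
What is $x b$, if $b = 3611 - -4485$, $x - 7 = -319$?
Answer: $-2525952$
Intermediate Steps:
$x = -312$ ($x = 7 - 319 = -312$)
$b = 8096$ ($b = 3611 + 4485 = 8096$)
$x b = \left(-312\right) 8096 = -2525952$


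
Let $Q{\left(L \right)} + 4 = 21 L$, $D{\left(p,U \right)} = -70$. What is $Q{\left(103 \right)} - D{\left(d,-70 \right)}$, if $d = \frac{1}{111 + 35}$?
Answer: $2229$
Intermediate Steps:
$d = \frac{1}{146} \approx 0.0068493$
$Q{\left(L \right)} = -4 + 21 L$
$Q{\left(103 \right)} - D{\left(d,-70 \right)} = \left(-4 + 21 \cdot 103\right) - -70 = \left(-4 + 2163\right) + 70 = 2159 + 70 = 2229$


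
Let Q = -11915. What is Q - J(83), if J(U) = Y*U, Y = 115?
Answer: -21460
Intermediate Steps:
J(U) = 115*U
Q - J(83) = -11915 - 115*83 = -11915 - 1*9545 = -11915 - 9545 = -21460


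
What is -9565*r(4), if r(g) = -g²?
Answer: 153040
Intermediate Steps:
-9565*r(4) = -(-9565)*4² = -(-9565)*16 = -9565*(-16) = 153040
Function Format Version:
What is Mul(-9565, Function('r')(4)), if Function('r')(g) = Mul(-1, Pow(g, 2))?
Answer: 153040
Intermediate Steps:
Mul(-9565, Function('r')(4)) = Mul(-9565, Mul(-1, Pow(4, 2))) = Mul(-9565, Mul(-1, 16)) = Mul(-9565, -16) = 153040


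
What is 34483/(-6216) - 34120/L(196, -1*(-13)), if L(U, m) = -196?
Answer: 7333259/43512 ≈ 168.53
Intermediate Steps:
34483/(-6216) - 34120/L(196, -1*(-13)) = 34483/(-6216) - 34120/(-196) = 34483*(-1/6216) - 34120*(-1/196) = -34483/6216 + 8530/49 = 7333259/43512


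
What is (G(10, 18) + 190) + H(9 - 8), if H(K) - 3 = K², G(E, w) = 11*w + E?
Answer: 402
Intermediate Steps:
G(E, w) = E + 11*w
H(K) = 3 + K²
(G(10, 18) + 190) + H(9 - 8) = ((10 + 11*18) + 190) + (3 + (9 - 8)²) = ((10 + 198) + 190) + (3 + 1²) = (208 + 190) + (3 + 1) = 398 + 4 = 402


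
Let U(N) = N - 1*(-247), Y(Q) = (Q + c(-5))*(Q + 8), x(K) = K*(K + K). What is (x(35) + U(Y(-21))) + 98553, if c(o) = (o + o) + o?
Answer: 101718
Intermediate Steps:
c(o) = 3*o (c(o) = 2*o + o = 3*o)
x(K) = 2*K² (x(K) = K*(2*K) = 2*K²)
Y(Q) = (-15 + Q)*(8 + Q) (Y(Q) = (Q + 3*(-5))*(Q + 8) = (Q - 15)*(8 + Q) = (-15 + Q)*(8 + Q))
U(N) = 247 + N (U(N) = N + 247 = 247 + N)
(x(35) + U(Y(-21))) + 98553 = (2*35² + (247 + (-120 + (-21)² - 7*(-21)))) + 98553 = (2*1225 + (247 + (-120 + 441 + 147))) + 98553 = (2450 + (247 + 468)) + 98553 = (2450 + 715) + 98553 = 3165 + 98553 = 101718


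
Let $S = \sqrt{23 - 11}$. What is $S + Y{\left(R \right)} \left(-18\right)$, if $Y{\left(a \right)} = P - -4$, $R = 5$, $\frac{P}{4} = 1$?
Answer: $-144 + 2 \sqrt{3} \approx -140.54$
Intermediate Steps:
$P = 4$ ($P = 4 \cdot 1 = 4$)
$Y{\left(a \right)} = 8$ ($Y{\left(a \right)} = 4 - -4 = 4 + 4 = 8$)
$S = 2 \sqrt{3}$ ($S = \sqrt{12} = 2 \sqrt{3} \approx 3.4641$)
$S + Y{\left(R \right)} \left(-18\right) = 2 \sqrt{3} + 8 \left(-18\right) = 2 \sqrt{3} - 144 = -144 + 2 \sqrt{3}$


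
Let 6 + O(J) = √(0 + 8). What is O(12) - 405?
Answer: -411 + 2*√2 ≈ -408.17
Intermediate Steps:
O(J) = -6 + 2*√2 (O(J) = -6 + √(0 + 8) = -6 + √8 = -6 + 2*√2)
O(12) - 405 = (-6 + 2*√2) - 405 = -411 + 2*√2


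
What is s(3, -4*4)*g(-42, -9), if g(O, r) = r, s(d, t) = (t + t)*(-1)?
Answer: -288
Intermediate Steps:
s(d, t) = -2*t (s(d, t) = (2*t)*(-1) = -2*t)
s(3, -4*4)*g(-42, -9) = -(-8)*4*(-9) = -2*(-16)*(-9) = 32*(-9) = -288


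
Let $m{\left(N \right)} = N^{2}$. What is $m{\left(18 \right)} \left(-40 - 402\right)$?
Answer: $-143208$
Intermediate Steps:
$m{\left(18 \right)} \left(-40 - 402\right) = 18^{2} \left(-40 - 402\right) = 324 \left(-442\right) = -143208$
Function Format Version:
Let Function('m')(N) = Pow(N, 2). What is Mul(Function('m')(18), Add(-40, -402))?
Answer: -143208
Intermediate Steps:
Mul(Function('m')(18), Add(-40, -402)) = Mul(Pow(18, 2), Add(-40, -402)) = Mul(324, -442) = -143208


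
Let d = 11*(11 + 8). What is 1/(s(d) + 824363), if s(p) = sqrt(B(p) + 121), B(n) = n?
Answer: 824363/679574355439 - sqrt(330)/679574355439 ≈ 1.2130e-6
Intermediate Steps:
d = 209 (d = 11*19 = 209)
s(p) = sqrt(121 + p) (s(p) = sqrt(p + 121) = sqrt(121 + p))
1/(s(d) + 824363) = 1/(sqrt(121 + 209) + 824363) = 1/(sqrt(330) + 824363) = 1/(824363 + sqrt(330))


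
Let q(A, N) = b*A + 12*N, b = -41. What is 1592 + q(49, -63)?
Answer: -1173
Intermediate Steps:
q(A, N) = -41*A + 12*N
1592 + q(49, -63) = 1592 + (-41*49 + 12*(-63)) = 1592 + (-2009 - 756) = 1592 - 2765 = -1173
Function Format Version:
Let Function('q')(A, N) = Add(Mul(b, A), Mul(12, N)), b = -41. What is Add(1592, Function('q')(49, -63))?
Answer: -1173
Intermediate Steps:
Function('q')(A, N) = Add(Mul(-41, A), Mul(12, N))
Add(1592, Function('q')(49, -63)) = Add(1592, Add(Mul(-41, 49), Mul(12, -63))) = Add(1592, Add(-2009, -756)) = Add(1592, -2765) = -1173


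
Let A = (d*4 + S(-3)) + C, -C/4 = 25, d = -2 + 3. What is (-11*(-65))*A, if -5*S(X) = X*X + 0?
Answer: -69927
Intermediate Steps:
d = 1
C = -100 (C = -4*25 = -100)
S(X) = -X**2/5 (S(X) = -(X*X + 0)/5 = -(X**2 + 0)/5 = -X**2/5)
A = -489/5 (A = (1*4 - 1/5*(-3)**2) - 100 = (4 - 1/5*9) - 100 = (4 - 9/5) - 100 = 11/5 - 100 = -489/5 ≈ -97.800)
(-11*(-65))*A = -11*(-65)*(-489/5) = 715*(-489/5) = -69927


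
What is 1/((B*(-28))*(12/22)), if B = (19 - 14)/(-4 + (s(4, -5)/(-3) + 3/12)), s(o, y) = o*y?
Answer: -11/288 ≈ -0.038194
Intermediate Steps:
B = 12/7 (B = (19 - 14)/(-4 + ((4*(-5))/(-3) + 3/12)) = 5/(-4 + (-20*(-1/3) + 3*(1/12))) = 5/(-4 + (20/3 + 1/4)) = 5/(-4 + 83/12) = 5/(35/12) = 5*(12/35) = 12/7 ≈ 1.7143)
1/((B*(-28))*(12/22)) = 1/(((12/7)*(-28))*(12/22)) = 1/(-576/22) = 1/(-48*6/11) = 1/(-288/11) = -11/288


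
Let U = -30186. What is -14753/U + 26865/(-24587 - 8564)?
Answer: -321870187/1000696086 ≈ -0.32165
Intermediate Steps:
-14753/U + 26865/(-24587 - 8564) = -14753/(-30186) + 26865/(-24587 - 8564) = -14753*(-1/30186) + 26865/(-33151) = 14753/30186 + 26865*(-1/33151) = 14753/30186 - 26865/33151 = -321870187/1000696086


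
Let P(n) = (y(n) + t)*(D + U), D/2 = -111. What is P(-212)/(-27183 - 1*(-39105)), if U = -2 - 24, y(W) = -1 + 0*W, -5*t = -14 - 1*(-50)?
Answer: 5084/29805 ≈ 0.17058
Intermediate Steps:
D = -222 (D = 2*(-111) = -222)
t = -36/5 (t = -(-14 - 1*(-50))/5 = -(-14 + 50)/5 = -⅕*36 = -36/5 ≈ -7.2000)
y(W) = -1 (y(W) = -1 + 0 = -1)
U = -26
P(n) = 10168/5 (P(n) = (-1 - 36/5)*(-222 - 26) = -41/5*(-248) = 10168/5)
P(-212)/(-27183 - 1*(-39105)) = 10168/(5*(-27183 - 1*(-39105))) = 10168/(5*(-27183 + 39105)) = (10168/5)/11922 = (10168/5)*(1/11922) = 5084/29805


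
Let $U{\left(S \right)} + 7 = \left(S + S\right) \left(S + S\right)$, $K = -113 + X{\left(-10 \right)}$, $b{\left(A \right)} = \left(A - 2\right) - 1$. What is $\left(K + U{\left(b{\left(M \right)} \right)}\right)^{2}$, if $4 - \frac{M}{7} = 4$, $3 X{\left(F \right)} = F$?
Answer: $\frac{68644}{9} \approx 7627.1$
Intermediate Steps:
$X{\left(F \right)} = \frac{F}{3}$
$M = 0$ ($M = 28 - 28 = 0$)
$b{\left(A \right)} = -3 + A$ ($b{\left(A \right)} = \left(-2 + A\right) - 1 = -3 + A$)
$K = - \frac{349}{3}$ ($K = -113 + \frac{1}{3} \left(-10\right) = -113 - \frac{10}{3} = - \frac{349}{3} \approx -116.33$)
$U{\left(S \right)} = -7 + 4 S^{2}$ ($U{\left(S \right)} = -7 + \left(S + S\right) \left(S + S\right) = -7 + 2 S 2 S = -7 + 4 S^{2}$)
$\left(K + U{\left(b{\left(M \right)} \right)}\right)^{2} = \left(- \frac{349}{3} - \left(7 - 4 \left(-3 + 0\right)^{2}\right)\right)^{2} = \left(- \frac{349}{3} - \left(7 - 4 \left(-3\right)^{2}\right)\right)^{2} = \left(- \frac{349}{3} + \left(-7 + 4 \cdot 9\right)\right)^{2} = \left(- \frac{349}{3} + \left(-7 + 36\right)\right)^{2} = \left(- \frac{349}{3} + 29\right)^{2} = \left(- \frac{262}{3}\right)^{2} = \frac{68644}{9}$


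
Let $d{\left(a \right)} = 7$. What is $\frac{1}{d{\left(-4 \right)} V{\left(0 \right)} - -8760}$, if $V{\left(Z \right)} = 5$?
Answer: $\frac{1}{8795} \approx 0.0001137$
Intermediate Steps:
$\frac{1}{d{\left(-4 \right)} V{\left(0 \right)} - -8760} = \frac{1}{7 \cdot 5 - -8760} = \frac{1}{35 + \left(8811 - 51\right)} = \frac{1}{35 + 8760} = \frac{1}{8795}$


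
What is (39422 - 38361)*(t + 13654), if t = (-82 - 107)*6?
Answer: 13283720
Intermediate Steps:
t = -1134 (t = -189*6 = -1134)
(39422 - 38361)*(t + 13654) = (39422 - 38361)*(-1134 + 13654) = 1061*12520 = 13283720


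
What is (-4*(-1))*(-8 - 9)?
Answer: -68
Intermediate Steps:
(-4*(-1))*(-8 - 9) = 4*(-17) = -68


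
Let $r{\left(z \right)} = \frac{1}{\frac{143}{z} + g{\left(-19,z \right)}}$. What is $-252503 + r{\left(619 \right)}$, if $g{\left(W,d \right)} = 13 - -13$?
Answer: $- \frac{4099890592}{16237} \approx -2.525 \cdot 10^{5}$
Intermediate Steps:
$g{\left(W,d \right)} = 26$ ($g{\left(W,d \right)} = 13 + 13 = 26$)
$r{\left(z \right)} = \frac{1}{26 + \frac{143}{z}}$ ($r{\left(z \right)} = \frac{1}{\frac{143}{z} + 26} = \frac{1}{26 + \frac{143}{z}}$)
$-252503 + r{\left(619 \right)} = -252503 + \frac{1}{13} \cdot 619 \frac{1}{11 + 2 \cdot 619} = -252503 + \frac{1}{13} \cdot 619 \frac{1}{11 + 1238} = -252503 + \frac{1}{13} \cdot 619 \cdot \frac{1}{1249} = -252503 + \frac{619}{16237} = - \frac{4099890592}{16237}$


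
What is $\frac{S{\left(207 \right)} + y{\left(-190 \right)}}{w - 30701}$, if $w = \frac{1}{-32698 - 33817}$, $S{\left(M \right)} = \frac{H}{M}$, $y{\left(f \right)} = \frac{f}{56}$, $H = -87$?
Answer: $\frac{490016005}{3945292794912} \approx 0.0001242$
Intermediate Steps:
$y{\left(f \right)} = \frac{f}{56}$ ($y{\left(f \right)} = f \frac{1}{56} = \frac{f}{56}$)
$S{\left(M \right)} = - \frac{87}{M}$
$w = - \frac{1}{66515}$ ($w = \frac{1}{-66515} = - \frac{1}{66515} \approx -1.5034 \cdot 10^{-5}$)
$\frac{S{\left(207 \right)} + y{\left(-190 \right)}}{w - 30701} = \frac{- \frac{87}{207} + \frac{1}{56} \left(-190\right)}{- \frac{1}{66515} - 30701} = \frac{\left(-87\right) \frac{1}{207} - \frac{95}{28}}{- \frac{2042077016}{66515}} = \left(- \frac{29}{69} - \frac{95}{28}\right) \left(- \frac{66515}{2042077016}\right) = \left(- \frac{7367}{1932}\right) \left(- \frac{66515}{2042077016}\right) = \frac{490016005}{3945292794912}$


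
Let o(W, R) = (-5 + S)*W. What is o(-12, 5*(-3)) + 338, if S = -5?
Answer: 458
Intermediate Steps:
o(W, R) = -10*W (o(W, R) = (-5 - 5)*W = -10*W)
o(-12, 5*(-3)) + 338 = -10*(-12) + 338 = 120 + 338 = 458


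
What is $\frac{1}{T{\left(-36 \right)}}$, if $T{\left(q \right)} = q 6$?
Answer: $- \frac{1}{216} \approx -0.0046296$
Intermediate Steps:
$T{\left(q \right)} = 6 q$
$\frac{1}{T{\left(-36 \right)}} = \frac{1}{6 \left(-36\right)} = \frac{1}{-216} = - \frac{1}{216}$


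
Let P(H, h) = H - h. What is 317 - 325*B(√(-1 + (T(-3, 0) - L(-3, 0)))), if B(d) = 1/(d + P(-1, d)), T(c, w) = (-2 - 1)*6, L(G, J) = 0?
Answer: 642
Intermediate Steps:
T(c, w) = -18 (T(c, w) = -3*6 = -18)
B(d) = -1 (B(d) = 1/(d + (-1 - d)) = 1/(-1) = -1)
317 - 325*B(√(-1 + (T(-3, 0) - L(-3, 0)))) = 317 - 325*(-1) = 317 + 325 = 642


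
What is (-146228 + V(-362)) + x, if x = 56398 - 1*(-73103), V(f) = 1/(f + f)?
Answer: -12110349/724 ≈ -16727.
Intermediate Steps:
V(f) = 1/(2*f)
x = 129501 (x = 56398 + 73103 = 129501)
(-146228 + V(-362)) + x = (-146228 + (1/2)/(-362)) + 129501 = (-146228 + (1/2)*(-1/362)) + 129501 = (-146228 - 1/724) + 129501 = -105869073/724 + 129501 = -12110349/724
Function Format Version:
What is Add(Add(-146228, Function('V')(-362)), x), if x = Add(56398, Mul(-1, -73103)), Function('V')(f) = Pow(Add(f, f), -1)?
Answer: Rational(-12110349, 724) ≈ -16727.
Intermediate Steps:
Function('V')(f) = Mul(Rational(1, 2), Pow(f, -1)) (Function('V')(f) = Pow(Mul(2, f), -1) = Mul(Rational(1, 2), Pow(f, -1)))
x = 129501 (x = Add(56398, 73103) = 129501)
Add(Add(-146228, Function('V')(-362)), x) = Add(Add(-146228, Mul(Rational(1, 2), Pow(-362, -1))), 129501) = Add(Add(-146228, Mul(Rational(1, 2), Rational(-1, 362))), 129501) = Add(Add(-146228, Rational(-1, 724)), 129501) = Add(Rational(-105869073, 724), 129501) = Rational(-12110349, 724)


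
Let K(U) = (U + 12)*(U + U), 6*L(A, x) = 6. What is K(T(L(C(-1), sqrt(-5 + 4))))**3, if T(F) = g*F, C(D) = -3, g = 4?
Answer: 2097152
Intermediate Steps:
L(A, x) = 1 (L(A, x) = (1/6)*6 = 1)
T(F) = 4*F
K(U) = 2*U*(12 + U) (K(U) = (12 + U)*(2*U) = 2*U*(12 + U))
K(T(L(C(-1), sqrt(-5 + 4))))**3 = (2*(4*1)*(12 + 4*1))**3 = (2*4*(12 + 4))**3 = (2*4*16)**3 = 128**3 = 2097152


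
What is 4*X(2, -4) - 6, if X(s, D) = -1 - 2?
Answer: -18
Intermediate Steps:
X(s, D) = -3
4*X(2, -4) - 6 = 4*(-3) - 6 = -12 - 6 = -18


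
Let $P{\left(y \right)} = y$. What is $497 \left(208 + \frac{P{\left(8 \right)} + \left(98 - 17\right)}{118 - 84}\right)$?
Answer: $\frac{3559017}{34} \approx 1.0468 \cdot 10^{5}$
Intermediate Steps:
$497 \left(208 + \frac{P{\left(8 \right)} + \left(98 - 17\right)}{118 - 84}\right) = 497 \left(208 + \frac{8 + \left(98 - 17\right)}{118 - 84}\right) = 497 \left(208 + \frac{8 + \left(98 - 17\right)}{34}\right) = 497 \left(208 + \left(8 + 81\right) \frac{1}{34}\right) = 497 \left(208 + 89 \cdot \frac{1}{34}\right) = 497 \left(208 + \frac{89}{34}\right) = 497 \cdot \frac{7161}{34} = \frac{3559017}{34}$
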